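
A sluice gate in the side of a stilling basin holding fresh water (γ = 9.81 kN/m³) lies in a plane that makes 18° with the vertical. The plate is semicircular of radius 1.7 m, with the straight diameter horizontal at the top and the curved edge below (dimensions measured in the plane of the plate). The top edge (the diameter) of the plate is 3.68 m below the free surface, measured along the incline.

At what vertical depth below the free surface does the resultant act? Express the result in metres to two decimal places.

h_p = 4.23 m

γ = 9.81 kN/m³.
The plate makes 18° with the vertical, i.e. θ = 90° − 18° = 72° to the horizontal. Measuring y along the incline from the free-surface line, vertical depth h = y·sinθ with sinθ = 0.951057.
The centroid of a semicircle lies 4r/(3π) = 0.721502 m from the diameter, here below the top edge, so y_c = 3.68 + 0.721502 = 4.4015 m and h_c = 4.4015 × 0.951057 = 4.18608 m.
A = πr²/2 = π × 1.7²/2 = 4.5396 m².
Resultant F = γ·h_c·A = 9.81 × 4.18608 × 4.5396 = 186.421 kN.
I_c = (π/8 − 8/(9π))·r⁴ = 0.109757 × 1.7⁴ = 0.916701 m⁴.
Centre of pressure: y_p = y_c + I_c/(y_c·A) = 4.4015 + 0.916701/(4.4015 × 4.5396) = 4.4015 + 0.0458785 = 4.44738 m along the plane.
Vertically, h_p = y_p·sinθ = 4.44738 × 0.951057 = 4.22971 m.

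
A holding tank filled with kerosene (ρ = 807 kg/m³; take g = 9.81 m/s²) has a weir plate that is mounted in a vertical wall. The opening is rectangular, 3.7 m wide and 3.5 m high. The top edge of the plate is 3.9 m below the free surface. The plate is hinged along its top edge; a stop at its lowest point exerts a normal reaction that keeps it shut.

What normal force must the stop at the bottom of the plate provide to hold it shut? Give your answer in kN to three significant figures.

γ = ρg = 807 × 9.81 / 1000 = 7.91667 kN/m³.
The centroid lies 3.5/2 = 1.75 m below the top edge, so the centroid depth is h_c = 3.9 + 1.75 = 5.65 m.
A = 3.7 × 3.5 = 12.95 m².
Resultant F = γ·h_c·A = 7.91667 × 5.65 × 12.95 = 579.243 kN.
I_c = b·h³/12 = 3.7 × 3.5³/12 = 13.2198 m⁴.
Centre of pressure: y_p = y_c + I_c/(y_c·A) = 5.65 + 13.2198/(5.65 × 12.95) = 5.65 + 0.180679 = 5.83068 m along the plane.
The resultant acts 1.75 + 0.180679 = 1.93068 m (along the plate) below the hinge at the top edge, so the moment about the hinge is M = F × 1.93068 = 579.243 × 1.93068 = 1118.33 kN·m.
A normal force at the bottom, 3.5 m from the hinge, must supply this moment: P = 1118.33/3.5 = 319.523 kN.

P ≈ 320 kN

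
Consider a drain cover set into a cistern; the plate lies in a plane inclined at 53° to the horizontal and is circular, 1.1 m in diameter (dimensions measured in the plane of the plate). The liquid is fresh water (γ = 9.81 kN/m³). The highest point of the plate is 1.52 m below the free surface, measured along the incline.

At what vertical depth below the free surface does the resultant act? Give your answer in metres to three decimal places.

h_p = 1.682 m

γ = 9.81 kN/m³.
Let θ = 53° be the plate's angle to the horizontal; measure y along the incline from where the plane meets the free surface. Vertical depth h = y·sinθ with sinθ = 0.798636.
The centroid is at the centre, 0.55 m below the top of the plate, so y_c = 1.52 + 0.55 = 2.07 m and h_c = 2.07 × 0.798636 = 1.65318 m.
A = π(0.55)² = 0.950332 m².
Resultant F = γ·h_c·A = 9.81 × 1.65318 × 0.950332 = 15.4122 kN.
I_c = πr⁴/4 = π × 0.55⁴/4 = 0.0718688 m⁴.
Centre of pressure: y_p = y_c + I_c/(y_c·A) = 2.07 + 0.0718688/(2.07 × 0.950332) = 2.07 + 0.0365338 = 2.10653 m along the plane.
Vertically, h_p = y_p·sinθ = 2.10653 × 0.798636 = 1.68235 m.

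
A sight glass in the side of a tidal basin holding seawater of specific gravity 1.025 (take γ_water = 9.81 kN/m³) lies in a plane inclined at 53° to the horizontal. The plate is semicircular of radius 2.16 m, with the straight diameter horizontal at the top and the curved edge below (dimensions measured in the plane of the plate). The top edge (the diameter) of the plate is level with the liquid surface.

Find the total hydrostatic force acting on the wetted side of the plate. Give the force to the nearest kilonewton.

γ = 1.025 × 9.81 = 10.05525 kN/m³.
Let θ = 53° be the plate's angle to the horizontal; measure y along the incline from where the plane meets the free surface. Vertical depth h = y·sinθ with sinθ = 0.798636.
The centroid of a semicircle lies 4r/(3π) = 0.916732 m from the diameter, here below the top edge, so y_c = 0.916732 m and h_c = 0.916732 × 0.798636 = 0.732135 m.
A = πr²/2 = π × 2.16²/2 = 7.32871 m².
Resultant F = γ·h_c·A = 10.05525 × 0.732135 × 7.32871 = 53.9525 kN.

F ≈ 54 kN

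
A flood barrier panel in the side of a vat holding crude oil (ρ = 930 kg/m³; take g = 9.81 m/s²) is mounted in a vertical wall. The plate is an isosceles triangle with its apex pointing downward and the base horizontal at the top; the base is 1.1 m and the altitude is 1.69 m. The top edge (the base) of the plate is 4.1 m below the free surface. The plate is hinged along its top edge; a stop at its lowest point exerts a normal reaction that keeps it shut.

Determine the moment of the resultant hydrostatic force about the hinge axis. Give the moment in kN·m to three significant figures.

M ≈ 23.6 kN·m

γ = ρg = 930 × 9.81 / 1000 = 9.1233 kN/m³.
With the apex down, the centroid sits h/3 = 1.69/3 = 0.563333 m below the base (the top edge), so the centroid depth is h_c = 4.1 + 0.563333 = 4.66333 m.
A = ½ × 1.1 × 1.69 = 0.9295 m².
Resultant F = γ·h_c·A = 9.1233 × 4.66333 × 0.9295 = 39.5455 kN.
I_c = b·h³/36 = 1.1 × 1.69³/36 = 0.147486 m⁴.
Centre of pressure: y_p = y_c + I_c/(y_c·A) = 4.66333 + 0.147486/(4.66333 × 0.9295) = 4.66333 + 0.0340256 = 4.69736 m along the plane.
The resultant acts 0.563333 + 0.0340256 = 0.597359 m (along the plate) below the hinge at the top edge, so the moment about the hinge is M = F × 0.597359 = 39.5455 × 0.597359 = 23.6229 kN·m.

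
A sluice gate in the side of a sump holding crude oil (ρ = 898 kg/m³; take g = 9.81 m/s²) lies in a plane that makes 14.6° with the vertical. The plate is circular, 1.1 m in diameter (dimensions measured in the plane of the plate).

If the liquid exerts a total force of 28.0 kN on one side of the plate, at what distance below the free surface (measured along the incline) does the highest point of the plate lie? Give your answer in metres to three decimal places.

γ = ρg = 898 × 9.81 / 1000 = 8.80938 kN/m³.
A = π(0.55)² = 0.950332 m².
From F = γ·h_c·A, the centroid depth is h_c = 28.0/(8.80938 × 0.950332) = 3.34455 m.
The plate makes 14.6° with the vertical, i.e. θ = 90° − 14.6° = 75.4° to the horizontal. Measuring y along the incline from the free-surface line, vertical depth h = y·sinθ with sinθ = 0.967709.
Along the incline, y_c = h_c/sinθ = 3.34455/0.967709 = 3.45615 m.
The centroid is at the centre, 0.55 m below the top of the plate, so the highest point sits at y_top = 3.45615 − 0.55 = 2.90615 m along the incline.

y_top ≈ 2.906 m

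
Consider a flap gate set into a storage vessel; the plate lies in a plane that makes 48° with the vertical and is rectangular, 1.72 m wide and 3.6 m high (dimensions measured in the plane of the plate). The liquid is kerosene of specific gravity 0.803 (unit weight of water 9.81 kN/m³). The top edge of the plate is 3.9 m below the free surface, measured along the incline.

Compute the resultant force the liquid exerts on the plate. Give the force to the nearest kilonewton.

γ = 0.803 × 9.81 = 7.87743 kN/m³.
The plate makes 48° with the vertical, i.e. θ = 90° − 48° = 42° to the horizontal. Measuring y along the incline from the free-surface line, vertical depth h = y·sinθ with sinθ = 0.669131.
The centroid lies 3.6/2 = 1.8 m below the top edge, so y_c = 3.9 + 1.8 = 5.7 m and h_c = 5.7 × 0.669131 = 3.81405 m.
A = 1.72 × 3.6 = 6.192 m².
Resultant F = γ·h_c·A = 7.87743 × 3.81405 × 6.192 = 186.038 kN.

F ≈ 186 kN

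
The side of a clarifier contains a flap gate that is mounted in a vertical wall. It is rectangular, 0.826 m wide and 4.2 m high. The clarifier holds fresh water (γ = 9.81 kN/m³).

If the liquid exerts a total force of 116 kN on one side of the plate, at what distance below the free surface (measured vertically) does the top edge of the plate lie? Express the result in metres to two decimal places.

γ = 9.81 kN/m³.
A = 0.826 × 4.2 = 3.4692 m².
From F = γ·h_c·A, the centroid depth is h_c = 116/(9.81 × 3.4692) = 3.40847 m.
The centroid lies 4.2/2 = 2.1 m below the top edge, so the top edge sits at h_top = 3.40847 − 2.1 = 1.30847 m below the surface.

d_top ≈ 1.31 m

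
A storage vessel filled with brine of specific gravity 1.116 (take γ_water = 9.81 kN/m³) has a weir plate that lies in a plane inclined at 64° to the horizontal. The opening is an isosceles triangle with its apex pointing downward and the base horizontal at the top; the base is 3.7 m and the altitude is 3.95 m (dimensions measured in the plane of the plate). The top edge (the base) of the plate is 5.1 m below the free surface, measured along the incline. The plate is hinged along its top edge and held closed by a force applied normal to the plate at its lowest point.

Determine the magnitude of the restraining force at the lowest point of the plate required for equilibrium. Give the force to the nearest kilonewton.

P ≈ 170 kN

γ = 1.116 × 9.81 = 10.94796 kN/m³.
Let θ = 64° be the plate's angle to the horizontal; measure y along the incline from where the plane meets the free surface. Vertical depth h = y·sinθ with sinθ = 0.898794.
With the apex down, the centroid sits h/3 = 3.95/3 = 1.31667 m below the base (the top edge), so y_c = 5.1 + 1.31667 = 6.41667 m and h_c = 6.41667 × 0.898794 = 5.76726 m.
A = ½ × 3.7 × 3.95 = 7.3075 m².
Resultant F = γ·h_c·A = 10.94796 × 5.76726 × 7.3075 = 461.394 kN.
I_c = b·h³/36 = 3.7 × 3.95³/36 = 6.33418 m⁴.
Centre of pressure: y_p = y_c + I_c/(y_c·A) = 6.41667 + 6.33418/(6.41667 × 7.3075) = 6.41667 + 0.135086 = 6.55176 m along the plane.
The resultant acts 1.31667 + 0.135086 = 1.45176 m (along the plate) below the hinge at the top edge, so the moment about the hinge is M = F × 1.45176 = 461.394 × 1.45176 = 669.833 kN·m.
A normal force at the bottom, 3.95 m from the hinge, must supply this moment: P = 669.833/3.95 = 169.578 kN.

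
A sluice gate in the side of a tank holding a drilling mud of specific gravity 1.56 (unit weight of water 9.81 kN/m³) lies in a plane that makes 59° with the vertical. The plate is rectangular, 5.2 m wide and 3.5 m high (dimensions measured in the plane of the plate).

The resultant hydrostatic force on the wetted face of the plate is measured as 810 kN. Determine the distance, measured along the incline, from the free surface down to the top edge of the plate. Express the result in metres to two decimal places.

γ = 1.56 × 9.81 = 15.3036 kN/m³.
A = 5.2 × 3.5 = 18.2 m².
From F = γ·h_c·A, the centroid depth is h_c = 810/(15.3036 × 18.2) = 2.90817 m.
The plate makes 59° with the vertical, i.e. θ = 90° − 59° = 31° to the horizontal. Measuring y along the incline from the free-surface line, vertical depth h = y·sinθ with sinθ = 0.515038.
Along the incline, y_c = h_c/sinθ = 2.90817/0.515038 = 5.64652 m.
The centroid lies 3.5/2 = 1.75 m below the top edge, so the top edge sits at y_top = 5.64652 − 1.75 = 3.89652 m along the incline.

y_top ≈ 3.90 m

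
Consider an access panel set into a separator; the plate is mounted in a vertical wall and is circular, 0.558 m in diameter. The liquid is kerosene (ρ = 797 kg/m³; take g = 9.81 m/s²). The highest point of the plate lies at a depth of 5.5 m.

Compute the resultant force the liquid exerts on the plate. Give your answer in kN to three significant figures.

F ≈ 11.0 kN

γ = ρg = 797 × 9.81 / 1000 = 7.81857 kN/m³.
The centroid is at the centre, 0.279 m below the top of the plate, so the centroid depth is h_c = 5.5 + 0.279 = 5.779 m.
A = π(0.279)² = 0.244545 m².
Resultant F = γ·h_c·A = 7.81857 × 5.779 × 0.244545 = 11.0494 kN.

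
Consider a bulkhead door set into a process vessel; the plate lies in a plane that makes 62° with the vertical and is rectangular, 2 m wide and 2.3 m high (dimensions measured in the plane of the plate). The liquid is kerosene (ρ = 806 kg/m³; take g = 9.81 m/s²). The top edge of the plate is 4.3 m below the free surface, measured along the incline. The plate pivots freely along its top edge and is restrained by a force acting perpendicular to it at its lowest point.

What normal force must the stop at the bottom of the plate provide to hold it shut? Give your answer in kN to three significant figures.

P ≈ 49.8 kN

γ = ρg = 806 × 9.81 / 1000 = 7.90686 kN/m³.
The plate makes 62° with the vertical, i.e. θ = 90° − 62° = 28° to the horizontal. Measuring y along the incline from the free-surface line, vertical depth h = y·sinθ with sinθ = 0.469472.
The centroid lies 2.3/2 = 1.15 m below the top edge, so y_c = 4.3 + 1.15 = 5.45 m and h_c = 5.45 × 0.469472 = 2.55862 m.
A = 2 × 2.3 = 4.6 m².
Resultant F = γ·h_c·A = 7.90686 × 2.55862 × 4.6 = 93.061 kN.
I_c = b·h³/12 = 2 × 2.3³/12 = 2.02783 m⁴.
Centre of pressure: y_p = y_c + I_c/(y_c·A) = 5.45 + 2.02783/(5.45 × 4.6) = 5.45 + 0.0808867 = 5.53089 m along the plane.
The resultant acts 1.15 + 0.0808867 = 1.23089 m (along the plate) below the hinge at the top edge, so the moment about the hinge is M = F × 1.23089 = 93.061 × 1.23089 = 114.548 kN·m.
A normal force at the bottom, 2.3 m from the hinge, must supply this moment: P = 114.548/2.3 = 49.8035 kN.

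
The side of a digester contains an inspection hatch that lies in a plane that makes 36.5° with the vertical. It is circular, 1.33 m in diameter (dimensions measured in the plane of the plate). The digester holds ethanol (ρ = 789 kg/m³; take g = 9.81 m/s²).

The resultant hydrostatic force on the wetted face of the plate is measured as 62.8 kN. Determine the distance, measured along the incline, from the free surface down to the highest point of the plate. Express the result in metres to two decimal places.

y_top ≈ 6.60 m

γ = ρg = 789 × 9.81 / 1000 = 7.74009 kN/m³.
A = π(0.665)² = 1.38929 m².
From F = γ·h_c·A, the centroid depth is h_c = 62.8/(7.74009 × 1.38929) = 5.84011 m.
The plate makes 36.5° with the vertical, i.e. θ = 90° − 36.5° = 53.5° to the horizontal. Measuring y along the incline from the free-surface line, vertical depth h = y·sinθ with sinθ = 0.803857.
Along the incline, y_c = h_c/sinθ = 5.84011/0.803857 = 7.26511 m.
The centroid is at the centre, 0.665 m below the top of the plate, so the highest point sits at y_top = 7.26511 − 0.665 = 6.60011 m along the incline.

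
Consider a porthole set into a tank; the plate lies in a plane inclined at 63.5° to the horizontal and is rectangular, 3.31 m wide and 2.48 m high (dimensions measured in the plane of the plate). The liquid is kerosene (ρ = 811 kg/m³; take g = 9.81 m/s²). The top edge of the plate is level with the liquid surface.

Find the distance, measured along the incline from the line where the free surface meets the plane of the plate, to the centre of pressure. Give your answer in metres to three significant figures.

γ = ρg = 811 × 9.81 / 1000 = 7.95591 kN/m³.
Let θ = 63.5° be the plate's angle to the horizontal; measure y along the incline from where the plane meets the free surface. Vertical depth h = y·sinθ with sinθ = 0.894934.
The centroid lies 2.48/2 = 1.24 m below the top edge, so y_c = 1.24 m and h_c = 1.24 × 0.894934 = 1.10972 m.
A = 3.31 × 2.48 = 8.2088 m².
Resultant F = γ·h_c·A = 7.95591 × 1.10972 × 8.2088 = 72.4741 kN.
I_c = b·h³/12 = 3.31 × 2.48³/12 = 4.20728 m⁴.
Centre of pressure: y_p = y_c + I_c/(y_c·A) = 1.24 + 4.20728/(1.24 × 8.2088) = 1.24 + 0.413333 = 1.65333 m along the plane.

y_p = 1.65 m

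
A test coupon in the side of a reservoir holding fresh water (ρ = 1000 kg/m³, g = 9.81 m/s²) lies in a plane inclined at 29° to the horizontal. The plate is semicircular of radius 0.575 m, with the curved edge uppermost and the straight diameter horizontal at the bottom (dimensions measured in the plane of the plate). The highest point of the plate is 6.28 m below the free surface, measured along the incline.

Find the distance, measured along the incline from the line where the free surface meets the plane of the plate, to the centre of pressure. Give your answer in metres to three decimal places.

γ = ρg = 1000 × 9.81 = 9810 N/m³ = 9.81 kN/m³.
Let θ = 29° be the plate's angle to the horizontal; measure y along the incline from where the plane meets the free surface. Vertical depth h = y·sinθ with sinθ = 0.484810.
The centroid lies 4r/(3π) = 0.244038 m above the diameter, so r − 4r/(3π) = 0.575 − 0.244038 = 0.330962 m below the topmost point, so y_c = 6.28 + 0.330962 = 6.61096 m and h_c = 6.61096 × 0.484810 = 3.20506 m.
A = πr²/2 = π × 0.575²/2 = 0.519345 m².
Resultant F = γ·h_c·A = 9.81 × 3.20506 × 0.519345 = 16.3291 kN.
I_c = (π/8 − 8/(9π))·r⁴ = 0.109757 × 0.575⁴ = 0.0119979 m⁴.
Centre of pressure: y_p = y_c + I_c/(y_c·A) = 6.61096 + 0.0119979/(6.61096 × 0.519345) = 6.61096 + 0.0034945 = 6.61445 m along the plane.

y_p = 6.614 m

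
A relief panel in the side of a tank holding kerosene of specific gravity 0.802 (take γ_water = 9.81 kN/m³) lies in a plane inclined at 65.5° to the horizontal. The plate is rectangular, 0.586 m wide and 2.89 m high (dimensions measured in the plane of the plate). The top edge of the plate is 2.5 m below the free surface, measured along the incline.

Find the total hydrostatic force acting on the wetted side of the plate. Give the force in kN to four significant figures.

γ = 0.802 × 9.81 = 7.86762 kN/m³.
Let θ = 65.5° be the plate's angle to the horizontal; measure y along the incline from where the plane meets the free surface. Vertical depth h = y·sinθ with sinθ = 0.909961.
The centroid lies 2.89/2 = 1.445 m below the top edge, so y_c = 2.5 + 1.445 = 3.945 m and h_c = 3.945 × 0.909961 = 3.5898 m.
A = 0.586 × 2.89 = 1.69354 m².
Resultant F = γ·h_c·A = 7.86762 × 3.5898 × 1.69354 = 47.831 kN.

F ≈ 47.83 kN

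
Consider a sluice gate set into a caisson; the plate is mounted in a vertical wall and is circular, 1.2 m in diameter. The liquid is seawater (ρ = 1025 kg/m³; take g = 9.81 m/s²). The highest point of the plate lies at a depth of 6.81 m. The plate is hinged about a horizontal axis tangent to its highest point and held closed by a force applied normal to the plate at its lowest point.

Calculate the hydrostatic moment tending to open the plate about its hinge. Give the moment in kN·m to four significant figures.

M ≈ 51.58 kN·m

γ = ρg = 1025 × 9.81 / 1000 = 10.05525 kN/m³.
The centroid is at the centre, 0.6 m below the top of the plate, so the centroid depth is h_c = 6.81 + 0.6 = 7.41 m.
A = π(0.6)² = 1.13097 m².
Resultant F = γ·h_c·A = 10.05525 × 7.41 × 1.13097 = 84.2679 kN.
I_c = πr⁴/4 = π × 0.6⁴/4 = 0.101788 m⁴.
Centre of pressure: y_p = y_c + I_c/(y_c·A) = 7.41 + 0.101788/(7.41 × 1.13097) = 7.41 + 0.0121458 = 7.42215 m along the plane.
The resultant acts 0.6 + 0.0121458 = 0.612146 m (along the plate) below the hinge at the top edge, so the moment about the hinge is M = F × 0.612146 = 84.2679 × 0.612146 = 51.5843 kN·m.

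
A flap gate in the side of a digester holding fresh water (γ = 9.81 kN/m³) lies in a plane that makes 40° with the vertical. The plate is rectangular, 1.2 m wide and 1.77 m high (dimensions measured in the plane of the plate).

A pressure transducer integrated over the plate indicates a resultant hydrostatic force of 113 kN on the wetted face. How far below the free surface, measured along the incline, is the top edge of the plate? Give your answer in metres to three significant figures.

γ = 9.81 kN/m³.
A = 1.2 × 1.77 = 2.124 m².
From F = γ·h_c·A, the centroid depth is h_c = 113/(9.81 × 2.124) = 5.42319 m.
The plate makes 40° with the vertical, i.e. θ = 90° − 40° = 50° to the horizontal. Measuring y along the incline from the free-surface line, vertical depth h = y·sinθ with sinθ = 0.766044.
Along the incline, y_c = h_c/sinθ = 5.42319/0.766044 = 7.07948 m.
The centroid lies 1.77/2 = 0.885 m below the top edge, so the top edge sits at y_top = 7.07948 − 0.885 = 6.19448 m along the incline.

y_top ≈ 6.19 m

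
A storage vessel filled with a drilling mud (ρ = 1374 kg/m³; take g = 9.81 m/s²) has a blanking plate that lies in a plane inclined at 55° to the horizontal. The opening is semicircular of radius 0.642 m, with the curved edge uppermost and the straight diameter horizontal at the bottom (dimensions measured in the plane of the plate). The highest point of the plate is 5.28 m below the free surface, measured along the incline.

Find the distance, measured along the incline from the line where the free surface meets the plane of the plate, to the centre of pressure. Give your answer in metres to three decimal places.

γ = ρg = 1374 × 9.81 / 1000 = 13.47894 kN/m³.
Let θ = 55° be the plate's angle to the horizontal; measure y along the incline from where the plane meets the free surface. Vertical depth h = y·sinθ with sinθ = 0.819152.
The centroid lies 4r/(3π) = 0.272473 m above the diameter, so r − 4r/(3π) = 0.642 − 0.272473 = 0.369527 m below the topmost point, so y_c = 5.28 + 0.369527 = 5.64953 m and h_c = 5.64953 × 0.819152 = 4.62782 m.
A = πr²/2 = π × 0.642²/2 = 0.647426 m².
Resultant F = γ·h_c·A = 13.47894 × 4.62782 × 0.647426 = 40.3852 kN.
I_c = (π/8 − 8/(9π))·r⁴ = 0.109757 × 0.642⁴ = 0.0186454 m⁴.
Centre of pressure: y_p = y_c + I_c/(y_c·A) = 5.64953 + 0.0186454/(5.64953 × 0.647426) = 5.64953 + 0.00509764 = 5.65463 m along the plane.

y_p = 5.655 m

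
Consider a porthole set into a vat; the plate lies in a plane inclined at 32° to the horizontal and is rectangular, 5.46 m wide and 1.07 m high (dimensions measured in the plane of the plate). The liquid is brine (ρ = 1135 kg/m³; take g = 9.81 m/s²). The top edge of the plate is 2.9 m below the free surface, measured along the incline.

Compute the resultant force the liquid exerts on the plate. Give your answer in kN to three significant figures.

F ≈ 118 kN

γ = ρg = 1135 × 9.81 / 1000 = 11.13435 kN/m³.
Let θ = 32° be the plate's angle to the horizontal; measure y along the incline from where the plane meets the free surface. Vertical depth h = y·sinθ with sinθ = 0.529919.
The centroid lies 1.07/2 = 0.535 m below the top edge, so y_c = 2.9 + 0.535 = 3.435 m and h_c = 3.435 × 0.529919 = 1.82027 m.
A = 5.46 × 1.07 = 5.8422 m².
Resultant F = γ·h_c·A = 11.13435 × 1.82027 × 5.8422 = 118.407 kN.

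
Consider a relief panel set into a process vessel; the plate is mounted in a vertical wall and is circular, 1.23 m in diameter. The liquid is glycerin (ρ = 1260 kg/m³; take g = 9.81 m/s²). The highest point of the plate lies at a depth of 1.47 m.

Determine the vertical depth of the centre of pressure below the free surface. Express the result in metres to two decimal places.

γ = ρg = 1260 × 9.81 / 1000 = 12.3606 kN/m³.
The centroid is at the centre, 0.615 m below the top of the plate, so the centroid depth is h_c = 1.47 + 0.615 = 2.085 m.
A = π(0.615)² = 1.18823 m².
Resultant F = γ·h_c·A = 12.3606 × 2.085 × 1.18823 = 30.6229 kN.
I_c = πr⁴/4 = π × 0.615⁴/4 = 0.112354 m⁴.
Centre of pressure: y_p = y_c + I_c/(y_c·A) = 2.085 + 0.112354/(2.085 × 1.18823) = 2.085 + 0.0453505 = 2.13035 m along the plane.

h_p = 2.13 m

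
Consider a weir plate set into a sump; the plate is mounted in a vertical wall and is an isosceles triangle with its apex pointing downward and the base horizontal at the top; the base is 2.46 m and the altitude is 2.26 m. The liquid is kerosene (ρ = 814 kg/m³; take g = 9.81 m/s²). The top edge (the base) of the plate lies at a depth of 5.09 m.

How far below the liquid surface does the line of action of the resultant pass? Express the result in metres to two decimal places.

γ = ρg = 814 × 9.81 / 1000 = 7.98534 kN/m³.
With the apex down, the centroid sits h/3 = 2.26/3 = 0.753333 m below the base (the top edge), so the centroid depth is h_c = 5.09 + 0.753333 = 5.84333 m.
A = ½ × 2.46 × 2.26 = 2.7798 m².
Resultant F = γ·h_c·A = 7.98534 × 5.84333 × 2.7798 = 129.708 kN.
I_c = b·h³/36 = 2.46 × 2.26³/36 = 0.788784 m⁴.
Centre of pressure: y_p = y_c + I_c/(y_c·A) = 5.84333 + 0.788784/(5.84333 × 2.7798) = 5.84333 + 0.0485606 = 5.89189 m along the plane.

h_p = 5.89 m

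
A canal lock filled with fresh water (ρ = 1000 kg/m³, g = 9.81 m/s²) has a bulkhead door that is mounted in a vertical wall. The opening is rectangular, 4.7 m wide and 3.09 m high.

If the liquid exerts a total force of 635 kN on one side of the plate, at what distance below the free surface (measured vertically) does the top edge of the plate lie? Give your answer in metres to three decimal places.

d_top ≈ 2.912 m

γ = ρg = 1000 × 9.81 = 9810 N/m³ = 9.81 kN/m³.
A = 4.7 × 3.09 = 14.523 m².
From F = γ·h_c·A, the centroid depth is h_c = 635/(9.81 × 14.523) = 4.45706 m.
The centroid lies 3.09/2 = 1.545 m below the top edge, so the top edge sits at h_top = 4.45706 − 1.545 = 2.91206 m below the surface.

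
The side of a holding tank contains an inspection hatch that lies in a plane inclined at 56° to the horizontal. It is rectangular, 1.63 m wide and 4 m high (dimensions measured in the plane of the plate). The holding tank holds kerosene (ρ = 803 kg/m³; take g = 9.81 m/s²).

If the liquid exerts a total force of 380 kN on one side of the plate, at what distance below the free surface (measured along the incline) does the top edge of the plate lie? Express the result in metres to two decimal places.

γ = ρg = 803 × 9.81 / 1000 = 7.87743 kN/m³.
A = 1.63 × 4 = 6.52 m².
From F = γ·h_c·A, the centroid depth is h_c = 380/(7.87743 × 6.52) = 7.39863 m.
Let θ = 56° be the plate's angle to the horizontal; measure y along the incline from where the plane meets the free surface. Vertical depth h = y·sinθ with sinθ = 0.829038.
Along the incline, y_c = h_c/sinθ = 7.39863/0.829038 = 8.92436 m.
The centroid lies 4/2 = 2 m below the top edge, so the top edge sits at y_top = 8.92436 − 2 = 6.92436 m along the incline.

y_top ≈ 6.92 m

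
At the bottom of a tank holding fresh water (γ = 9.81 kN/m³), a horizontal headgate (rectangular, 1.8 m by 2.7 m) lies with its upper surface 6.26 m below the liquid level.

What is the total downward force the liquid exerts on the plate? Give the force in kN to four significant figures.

F ≈ 298.5 kN

γ = 9.81 kN/m³.
The plate is horizontal, so pressure is uniform at p = γ·h = 9.81 × 6.26 = 61.4106 kN/m².
A = 1.8 × 2.7 = 4.86 m².
F = p·A = 61.4106 × 4.86 = 298.456 kN.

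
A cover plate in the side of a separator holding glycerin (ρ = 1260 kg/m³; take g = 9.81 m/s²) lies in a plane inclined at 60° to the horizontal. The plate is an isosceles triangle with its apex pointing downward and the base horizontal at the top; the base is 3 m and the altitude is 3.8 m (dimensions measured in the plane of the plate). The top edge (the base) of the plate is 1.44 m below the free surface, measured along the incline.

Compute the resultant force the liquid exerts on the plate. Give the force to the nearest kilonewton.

F ≈ 165 kN

γ = ρg = 1260 × 9.81 / 1000 = 12.3606 kN/m³.
Let θ = 60° be the plate's angle to the horizontal; measure y along the incline from where the plane meets the free surface. Vertical depth h = y·sinθ with sinθ = 0.866025.
With the apex down, the centroid sits h/3 = 3.8/3 = 1.26667 m below the base (the top edge), so y_c = 1.44 + 1.26667 = 2.70667 m and h_c = 2.70667 × 0.866025 = 2.34404 m.
A = ½ × 3 × 3.8 = 5.7 m².
Resultant F = γ·h_c·A = 12.3606 × 2.34404 × 5.7 = 165.15 kN.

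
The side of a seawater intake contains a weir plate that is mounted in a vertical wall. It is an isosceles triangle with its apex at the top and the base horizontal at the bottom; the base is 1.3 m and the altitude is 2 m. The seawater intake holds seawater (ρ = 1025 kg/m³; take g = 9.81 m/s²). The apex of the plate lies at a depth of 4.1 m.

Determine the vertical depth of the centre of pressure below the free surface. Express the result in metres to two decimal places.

γ = ρg = 1025 × 9.81 / 1000 = 10.05525 kN/m³.
With the apex up, the centroid sits 2h/3 = 2 × 2/3 = 1.33333 m below the apex, so the centroid depth is h_c = 4.1 + 1.33333 = 5.43333 m.
A = ½ × 1.3 × 2 = 1.3 m².
Resultant F = γ·h_c·A = 10.05525 × 5.43333 × 1.3 = 71.0235 kN.
I_c = b·h³/36 = 1.3 × 2³/36 = 0.288889 m⁴.
Centre of pressure: y_p = y_c + I_c/(y_c·A) = 5.43333 + 0.288889/(5.43333 × 1.3) = 5.43333 + 0.0408998 = 5.47423 m along the plane.

h_p = 5.47 m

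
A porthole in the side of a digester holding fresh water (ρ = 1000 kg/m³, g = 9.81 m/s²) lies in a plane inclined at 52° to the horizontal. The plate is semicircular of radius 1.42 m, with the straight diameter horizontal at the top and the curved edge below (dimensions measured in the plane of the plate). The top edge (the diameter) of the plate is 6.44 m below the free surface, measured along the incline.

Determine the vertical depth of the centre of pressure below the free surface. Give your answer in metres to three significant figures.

h_p = 5.57 m

γ = ρg = 1000 × 9.81 = 9810 N/m³ = 9.81 kN/m³.
Let θ = 52° be the plate's angle to the horizontal; measure y along the incline from where the plane meets the free surface. Vertical depth h = y·sinθ with sinθ = 0.788011.
The centroid of a semicircle lies 4r/(3π) = 0.602667 m from the diameter, here below the top edge, so y_c = 6.44 + 0.602667 = 7.04267 m and h_c = 7.04267 × 0.788011 = 5.5497 m.
A = πr²/2 = π × 1.42²/2 = 3.16735 m².
Resultant F = γ·h_c·A = 9.81 × 5.5497 × 3.16735 = 172.439 kN.
I_c = (π/8 − 8/(9π))·r⁴ = 0.109757 × 1.42⁴ = 0.446258 m⁴.
Centre of pressure: y_p = y_c + I_c/(y_c·A) = 7.04267 + 0.446258/(7.04267 × 3.16735) = 7.04267 + 0.0200056 = 7.06268 m along the plane.
Vertically, h_p = y_p·sinθ = 7.06268 × 0.788011 = 5.56547 m.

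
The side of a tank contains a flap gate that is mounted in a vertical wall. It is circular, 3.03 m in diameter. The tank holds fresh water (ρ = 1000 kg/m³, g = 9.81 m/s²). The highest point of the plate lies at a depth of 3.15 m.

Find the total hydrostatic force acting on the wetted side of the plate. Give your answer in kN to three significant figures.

F ≈ 330 kN

γ = ρg = 1000 × 9.81 = 9810 N/m³ = 9.81 kN/m³.
The centroid is at the centre, 1.515 m below the top of the plate, so the centroid depth is h_c = 3.15 + 1.515 = 4.665 m.
A = π(1.515)² = 7.21066 m².
Resultant F = γ·h_c·A = 9.81 × 4.665 × 7.21066 = 329.986 kN.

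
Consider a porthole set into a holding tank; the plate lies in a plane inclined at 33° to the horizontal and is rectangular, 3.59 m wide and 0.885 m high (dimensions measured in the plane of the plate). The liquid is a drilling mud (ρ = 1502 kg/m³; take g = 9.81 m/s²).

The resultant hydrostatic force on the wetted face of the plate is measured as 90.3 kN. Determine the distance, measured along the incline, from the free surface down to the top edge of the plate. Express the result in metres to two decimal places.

y_top ≈ 3.10 m

γ = ρg = 1502 × 9.81 / 1000 = 14.73462 kN/m³.
A = 3.59 × 0.885 = 3.17715 m².
From F = γ·h_c·A, the centroid depth is h_c = 90.3/(14.73462 × 3.17715) = 1.92891 m.
Let θ = 33° be the plate's angle to the horizontal; measure y along the incline from where the plane meets the free surface. Vertical depth h = y·sinθ with sinθ = 0.544639.
Along the incline, y_c = h_c/sinθ = 1.92891/0.544639 = 3.54163 m.
The centroid lies 0.885/2 = 0.4425 m below the top edge, so the top edge sits at y_top = 3.54163 − 0.4425 = 3.09913 m along the incline.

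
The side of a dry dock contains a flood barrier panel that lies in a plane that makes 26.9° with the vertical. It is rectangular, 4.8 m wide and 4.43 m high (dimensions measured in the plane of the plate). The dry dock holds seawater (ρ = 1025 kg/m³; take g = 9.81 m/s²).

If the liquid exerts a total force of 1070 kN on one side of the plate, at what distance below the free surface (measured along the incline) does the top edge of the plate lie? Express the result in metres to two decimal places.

y_top ≈ 3.40 m

γ = ρg = 1025 × 9.81 / 1000 = 10.05525 kN/m³.
A = 4.8 × 4.43 = 21.264 m².
From F = γ·h_c·A, the centroid depth is h_c = 1070/(10.05525 × 21.264) = 5.00433 m.
The plate makes 26.9° with the vertical, i.e. θ = 90° − 26.9° = 63.1° to the horizontal. Measuring y along the incline from the free-surface line, vertical depth h = y·sinθ with sinθ = 0.891798.
Along the incline, y_c = h_c/sinθ = 5.00433/0.891798 = 5.61151 m.
The centroid lies 4.43/2 = 2.215 m below the top edge, so the top edge sits at y_top = 5.61151 − 2.215 = 3.39651 m along the incline.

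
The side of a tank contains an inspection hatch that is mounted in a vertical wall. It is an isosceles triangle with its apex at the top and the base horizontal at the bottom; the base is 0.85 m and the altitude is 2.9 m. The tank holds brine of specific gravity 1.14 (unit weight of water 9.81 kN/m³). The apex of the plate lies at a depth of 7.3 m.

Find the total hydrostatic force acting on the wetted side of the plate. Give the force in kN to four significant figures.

γ = 1.14 × 9.81 = 11.1834 kN/m³.
With the apex up, the centroid sits 2h/3 = 2 × 2.9/3 = 1.93333 m below the apex, so the centroid depth is h_c = 7.3 + 1.93333 = 9.23333 m.
A = ½ × 0.85 × 2.9 = 1.2325 m².
Resultant F = γ·h_c·A = 11.1834 × 9.23333 × 1.2325 = 127.268 kN.

F ≈ 127.3 kN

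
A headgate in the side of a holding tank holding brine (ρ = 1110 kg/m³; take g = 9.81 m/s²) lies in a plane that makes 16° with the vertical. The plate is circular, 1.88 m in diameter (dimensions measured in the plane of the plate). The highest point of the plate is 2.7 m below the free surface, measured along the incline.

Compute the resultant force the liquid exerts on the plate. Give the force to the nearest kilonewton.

γ = ρg = 1110 × 9.81 / 1000 = 10.8891 kN/m³.
The plate makes 16° with the vertical, i.e. θ = 90° − 16° = 74° to the horizontal. Measuring y along the incline from the free-surface line, vertical depth h = y·sinθ with sinθ = 0.961262.
The centroid is at the centre, 0.94 m below the top of the plate, so y_c = 2.7 + 0.94 = 3.64 m and h_c = 3.64 × 0.961262 = 3.49899 m.
A = π(0.94)² = 2.77591 m².
Resultant F = γ·h_c·A = 10.8891 × 3.49899 × 2.77591 = 105.765 kN.

F ≈ 106 kN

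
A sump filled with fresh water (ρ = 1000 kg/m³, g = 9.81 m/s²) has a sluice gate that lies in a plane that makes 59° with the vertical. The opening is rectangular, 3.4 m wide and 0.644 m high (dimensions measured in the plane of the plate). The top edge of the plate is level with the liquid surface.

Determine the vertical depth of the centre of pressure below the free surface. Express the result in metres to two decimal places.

γ = ρg = 1000 × 9.81 = 9810 N/m³ = 9.81 kN/m³.
The plate makes 59° with the vertical, i.e. θ = 90° − 59° = 31° to the horizontal. Measuring y along the incline from the free-surface line, vertical depth h = y·sinθ with sinθ = 0.515038.
The centroid lies 0.644/2 = 0.322 m below the top edge, so y_c = 0.322 m and h_c = 0.322 × 0.515038 = 0.165842 m.
A = 3.4 × 0.644 = 2.1896 m².
Resultant F = γ·h_c·A = 9.81 × 0.165842 × 2.1896 = 3.56228 kN.
I_c = b·h³/12 = 3.4 × 0.644³/12 = 0.0756755 m⁴.
Centre of pressure: y_p = y_c + I_c/(y_c·A) = 0.322 + 0.0756755/(0.322 × 2.1896) = 0.322 + 0.107333 = 0.429333 m along the plane.
Vertically, h_p = y_p·sinθ = 0.429333 × 0.515038 = 0.221123 m.

h_p = 0.22 m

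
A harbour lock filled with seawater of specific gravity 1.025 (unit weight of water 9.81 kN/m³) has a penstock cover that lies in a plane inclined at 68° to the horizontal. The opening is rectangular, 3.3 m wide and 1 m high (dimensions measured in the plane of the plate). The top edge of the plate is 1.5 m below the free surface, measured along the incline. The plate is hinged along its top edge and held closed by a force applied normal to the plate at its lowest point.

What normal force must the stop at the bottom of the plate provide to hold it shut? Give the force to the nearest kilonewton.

P ≈ 33 kN

γ = 1.025 × 9.81 = 10.05525 kN/m³.
Let θ = 68° be the plate's angle to the horizontal; measure y along the incline from where the plane meets the free surface. Vertical depth h = y·sinθ with sinθ = 0.927184.
The centroid lies 1/2 = 0.5 m below the top edge, so y_c = 1.5 + 0.5 = 2 m and h_c = 2 × 0.927184 = 1.85437 m.
A = 3.3 × 1 = 3.3 m².
Resultant F = γ·h_c·A = 10.05525 × 1.85437 × 3.3 = 61.5323 kN.
I_c = b·h³/12 = 3.3 × 1³/12 = 0.275 m⁴.
Centre of pressure: y_p = y_c + I_c/(y_c·A) = 2 + 0.275/(2 × 3.3) = 2 + 0.0416667 = 2.04167 m along the plane.
The resultant acts 0.5 + 0.0416667 = 0.541667 m (along the plate) below the hinge at the top edge, so the moment about the hinge is M = F × 0.541667 = 61.5323 × 0.541667 = 33.33 kN·m.
A normal force at the bottom, 1 m from the hinge, must supply this moment: P = 33.33/1 = 33.33 kN.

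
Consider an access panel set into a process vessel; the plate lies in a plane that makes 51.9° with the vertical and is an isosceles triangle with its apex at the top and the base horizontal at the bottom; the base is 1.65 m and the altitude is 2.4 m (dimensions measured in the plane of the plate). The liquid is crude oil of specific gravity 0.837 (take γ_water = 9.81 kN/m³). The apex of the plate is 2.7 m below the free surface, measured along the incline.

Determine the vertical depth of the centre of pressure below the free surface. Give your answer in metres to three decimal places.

γ = 0.837 × 9.81 = 8.21097 kN/m³.
The plate makes 51.9° with the vertical, i.e. θ = 90° − 51.9° = 38.1° to the horizontal. Measuring y along the incline from the free-surface line, vertical depth h = y·sinθ with sinθ = 0.617036.
With the apex up, the centroid sits 2h/3 = 2 × 2.4/3 = 1.6 m below the apex, so y_c = 2.7 + 1.6 = 4.3 m and h_c = 4.3 × 0.617036 = 2.65325 m.
A = ½ × 1.65 × 2.4 = 1.98 m².
Resultant F = γ·h_c·A = 8.21097 × 2.65325 × 1.98 = 43.1358 kN.
I_c = b·h³/36 = 1.65 × 2.4³/36 = 0.6336 m⁴.
Centre of pressure: y_p = y_c + I_c/(y_c·A) = 4.3 + 0.6336/(4.3 × 1.98) = 4.3 + 0.0744186 = 4.37442 m along the plane.
Vertically, h_p = y_p·sinθ = 4.37442 × 0.617036 = 2.69917 m.

h_p = 2.699 m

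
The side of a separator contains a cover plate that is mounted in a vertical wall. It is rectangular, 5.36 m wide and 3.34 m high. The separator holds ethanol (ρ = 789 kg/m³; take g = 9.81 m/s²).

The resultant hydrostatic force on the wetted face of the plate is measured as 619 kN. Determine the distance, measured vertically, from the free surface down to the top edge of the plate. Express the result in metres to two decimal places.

d_top ≈ 2.80 m

γ = ρg = 789 × 9.81 / 1000 = 7.74009 kN/m³.
A = 5.36 × 3.34 = 17.9024 m².
From F = γ·h_c·A, the centroid depth is h_c = 619/(7.74009 × 17.9024) = 4.46718 m.
The centroid lies 3.34/2 = 1.67 m below the top edge, so the top edge sits at h_top = 4.46718 − 1.67 = 2.79718 m below the surface.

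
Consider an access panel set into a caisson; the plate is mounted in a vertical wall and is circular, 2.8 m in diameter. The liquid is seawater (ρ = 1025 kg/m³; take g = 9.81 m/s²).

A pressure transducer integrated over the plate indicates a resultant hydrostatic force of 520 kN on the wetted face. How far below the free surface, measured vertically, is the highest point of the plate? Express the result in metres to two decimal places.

d_top ≈ 7.00 m

γ = ρg = 1025 × 9.81 / 1000 = 10.05525 kN/m³.
A = π(1.4)² = 6.15752 m².
From F = γ·h_c·A, the centroid depth is h_c = 520/(10.05525 × 6.15752) = 8.39856 m.
The centroid is at the centre, 1.4 m below the top of the plate, so the highest point sits at h_top = 8.39856 − 1.4 = 6.99856 m below the surface.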